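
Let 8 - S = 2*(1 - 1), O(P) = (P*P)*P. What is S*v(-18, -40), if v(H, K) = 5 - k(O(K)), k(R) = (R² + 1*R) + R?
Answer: -32766975960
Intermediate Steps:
O(P) = P³ (O(P) = P²*P = P³)
S = 8 (S = 8 - 2*(1 - 1) = 8 - 2*0 = 8 - 1*0 = 8 + 0 = 8)
k(R) = R² + 2*R (k(R) = (R² + R) + R = (R + R²) + R = R² + 2*R)
v(H, K) = 5 - K³*(2 + K³)
S*v(-18, -40) = 8*(5 - 1*(-40)⁶ - 2*(-40)³) = 8*(5 - 1*4096000000 - 2*(-64000)) = 8*(5 - 4096000000 + 128000) = 8*(-4095871995) = -32766975960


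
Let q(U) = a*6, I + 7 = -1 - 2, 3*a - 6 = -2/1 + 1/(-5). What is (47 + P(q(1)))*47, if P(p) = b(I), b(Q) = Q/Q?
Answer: 2256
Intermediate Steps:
a = 19/15 (a = 2 + (-2/1 + 1/(-5))/3 = 2 + (-2*1 + 1*(-1/5))/3 = 2 + (-2 - 1/5)/3 = 2 + (1/3)*(-11/5) = 2 - 11/15 = 19/15 ≈ 1.2667)
I = -10 (I = -7 + (-1 - 2) = -7 - 3 = -10)
q(U) = 38/5 (q(U) = (19/15)*6 = 38/5)
b(Q) = 1
P(p) = 1
(47 + P(q(1)))*47 = (47 + 1)*47 = 48*47 = 2256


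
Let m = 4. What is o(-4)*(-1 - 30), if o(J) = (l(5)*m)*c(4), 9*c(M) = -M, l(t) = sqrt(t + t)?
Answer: 496*sqrt(10)/9 ≈ 174.28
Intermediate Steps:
l(t) = sqrt(2)*sqrt(t) (l(t) = sqrt(2*t) = sqrt(2)*sqrt(t))
c(M) = -M/9 (c(M) = (-M)/9 = -M/9)
o(J) = -16*sqrt(10)/9 (o(J) = ((sqrt(2)*sqrt(5))*4)*(-1/9*4) = (sqrt(10)*4)*(-4/9) = (4*sqrt(10))*(-4/9) = -16*sqrt(10)/9)
o(-4)*(-1 - 30) = (-16*sqrt(10)/9)*(-1 - 30) = -16*sqrt(10)/9*(-31) = 496*sqrt(10)/9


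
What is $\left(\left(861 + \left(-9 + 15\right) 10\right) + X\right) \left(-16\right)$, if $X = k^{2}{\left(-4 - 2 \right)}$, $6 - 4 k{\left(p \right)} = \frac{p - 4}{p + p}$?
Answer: $- \frac{531457}{36} \approx -14763.0$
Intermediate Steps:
$k{\left(p \right)} = \frac{3}{2} - \frac{-4 + p}{8 p}$ ($k{\left(p \right)} = \frac{3}{2} - \frac{\left(p - 4\right) \frac{1}{p + p}}{4} = \frac{3}{2} - \frac{\left(-4 + p\right) \frac{1}{2 p}}{4} = \frac{3}{2} - \frac{\frac{1}{2} \frac{1}{p} \left(-4 + p\right)}{4} = \frac{3}{2} - \frac{-4 + p}{8 p}$)
$X = \frac{961}{576}$ ($X = \left(\frac{4 + 11 \left(-4 - 2\right)}{8 \left(-4 - 2\right)}\right)^{2} = \left(\frac{4 + 11 \left(-6\right)}{8 \left(-6\right)}\right)^{2} = \left(\frac{1}{8} \left(- \frac{1}{6}\right) \left(4 - 66\right)\right)^{2} = \left(\frac{1}{8} \left(- \frac{1}{6}\right) \left(-62\right)\right)^{2} = \left(\frac{31}{24}\right)^{2} = \frac{961}{576} \approx 1.6684$)
$\left(\left(861 + \left(-9 + 15\right) 10\right) + X\right) \left(-16\right) = \left(\left(861 + \left(-9 + 15\right) 10\right) + \frac{961}{576}\right) \left(-16\right) = \left(\left(861 + 6 \cdot 10\right) + \frac{961}{576}\right) \left(-16\right) = \left(\left(861 + 60\right) + \frac{961}{576}\right) \left(-16\right) = \left(921 + \frac{961}{576}\right) \left(-16\right) = \frac{531457}{576} \left(-16\right) = - \frac{531457}{36}$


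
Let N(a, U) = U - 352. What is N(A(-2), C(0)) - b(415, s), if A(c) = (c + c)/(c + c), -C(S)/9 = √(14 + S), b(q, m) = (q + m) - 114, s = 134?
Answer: -787 - 9*√14 ≈ -820.67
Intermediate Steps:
b(q, m) = -114 + m + q (b(q, m) = (m + q) - 114 = -114 + m + q)
C(S) = -9*√(14 + S)
A(c) = 1 (A(c) = (2*c)/((2*c)) = (2*c)*(1/(2*c)) = 1)
N(a, U) = -352 + U
N(A(-2), C(0)) - b(415, s) = (-352 - 9*√(14 + 0)) - (-114 + 134 + 415) = (-352 - 9*√14) - 1*435 = (-352 - 9*√14) - 435 = -787 - 9*√14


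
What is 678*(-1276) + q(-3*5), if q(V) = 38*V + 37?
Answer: -865661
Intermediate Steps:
q(V) = 37 + 38*V
678*(-1276) + q(-3*5) = 678*(-1276) + (37 + 38*(-3*5)) = -865128 + (37 + 38*(-15)) = -865128 + (37 - 570) = -865128 - 533 = -865661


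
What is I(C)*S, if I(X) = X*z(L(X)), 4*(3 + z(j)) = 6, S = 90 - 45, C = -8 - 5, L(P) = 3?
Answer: 1755/2 ≈ 877.50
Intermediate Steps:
C = -13
S = 45
z(j) = -3/2 (z(j) = -3 + (¼)*6 = -3 + 3/2 = -3/2)
I(X) = -3*X/2 (I(X) = X*(-3/2) = -3*X/2)
I(C)*S = -3/2*(-13)*45 = (39/2)*45 = 1755/2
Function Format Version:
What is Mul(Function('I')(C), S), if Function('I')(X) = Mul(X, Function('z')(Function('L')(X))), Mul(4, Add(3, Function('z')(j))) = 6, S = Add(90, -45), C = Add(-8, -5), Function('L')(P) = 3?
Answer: Rational(1755, 2) ≈ 877.50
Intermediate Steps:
C = -13
S = 45
Function('z')(j) = Rational(-3, 2) (Function('z')(j) = Add(-3, Mul(Rational(1, 4), 6)) = Add(-3, Rational(3, 2)) = Rational(-3, 2))
Function('I')(X) = Mul(Rational(-3, 2), X) (Function('I')(X) = Mul(X, Rational(-3, 2)) = Mul(Rational(-3, 2), X))
Mul(Function('I')(C), S) = Mul(Mul(Rational(-3, 2), -13), 45) = Mul(Rational(39, 2), 45) = Rational(1755, 2)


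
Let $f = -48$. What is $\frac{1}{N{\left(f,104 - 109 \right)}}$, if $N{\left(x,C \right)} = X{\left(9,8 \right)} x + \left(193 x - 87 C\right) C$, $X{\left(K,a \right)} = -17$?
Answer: $\frac{1}{44961} \approx 2.2241 \cdot 10^{-5}$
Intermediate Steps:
$N{\left(x,C \right)} = - 17 x + C \left(- 87 C + 193 x\right)$ ($N{\left(x,C \right)} = - 17 x + \left(193 x - 87 C\right) C = - 17 x + \left(- 87 C + 193 x\right) C = - 17 x + C \left(- 87 C + 193 x\right)$)
$\frac{1}{N{\left(f,104 - 109 \right)}} = \frac{1}{- 87 \left(104 - 109\right)^{2} - -816 + 193 \left(104 - 109\right) \left(-48\right)} = \frac{1}{- 87 \left(104 - 109\right)^{2} + 816 + 193 \left(104 - 109\right) \left(-48\right)} = \frac{1}{- 87 \left(-5\right)^{2} + 816 + 193 \left(-5\right) \left(-48\right)} = \frac{1}{\left(-87\right) 25 + 816 + 46320} = \frac{1}{-2175 + 816 + 46320} = \frac{1}{44961}$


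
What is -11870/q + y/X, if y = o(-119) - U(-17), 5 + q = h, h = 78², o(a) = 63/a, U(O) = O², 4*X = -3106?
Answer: -253538194/160491679 ≈ -1.5798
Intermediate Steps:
X = -1553/2 (X = (¼)*(-3106) = -1553/2 ≈ -776.50)
h = 6084
q = 6079 (q = -5 + 6084 = 6079)
y = -4922/17 (y = 63/(-119) - 1*(-17)² = 63*(-1/119) - 1*289 = -9/17 - 289 = -4922/17 ≈ -289.53)
-11870/q + y/X = -11870/6079 - 4922/(17*(-1553/2)) = -11870*1/6079 - 4922/17*(-2/1553) = -11870/6079 + 9844/26401 = -253538194/160491679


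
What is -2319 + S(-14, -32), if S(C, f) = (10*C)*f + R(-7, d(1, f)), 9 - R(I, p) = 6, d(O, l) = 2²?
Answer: 2164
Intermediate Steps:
d(O, l) = 4
R(I, p) = 3 (R(I, p) = 9 - 1*6 = 9 - 6 = 3)
S(C, f) = 3 + 10*C*f (S(C, f) = (10*C)*f + 3 = 10*C*f + 3 = 3 + 10*C*f)
-2319 + S(-14, -32) = -2319 + (3 + 10*(-14)*(-32)) = -2319 + (3 + 4480) = -2319 + 4483 = 2164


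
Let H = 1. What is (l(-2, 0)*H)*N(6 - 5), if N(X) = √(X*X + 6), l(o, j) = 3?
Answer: 3*√7 ≈ 7.9373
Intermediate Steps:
N(X) = √(6 + X²) (N(X) = √(X² + 6) = √(6 + X²))
(l(-2, 0)*H)*N(6 - 5) = (3*1)*√(6 + (6 - 5)²) = 3*√(6 + 1²) = 3*√(6 + 1) = 3*√7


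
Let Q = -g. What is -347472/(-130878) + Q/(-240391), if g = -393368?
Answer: 1780329136/1747882961 ≈ 1.0186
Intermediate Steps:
Q = 393368 (Q = -1*(-393368) = 393368)
-347472/(-130878) + Q/(-240391) = -347472/(-130878) + 393368/(-240391) = -347472*(-1/130878) + 393368*(-1/240391) = 19304/7271 - 393368/240391 = 1780329136/1747882961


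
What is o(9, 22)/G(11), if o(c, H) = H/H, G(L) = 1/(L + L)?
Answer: 22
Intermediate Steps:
G(L) = 1/(2*L)
o(c, H) = 1
o(9, 22)/G(11) = 1/((1/2)/11) = 1/((1/2)*(1/11)) = 1/(1/22) = 1*22 = 22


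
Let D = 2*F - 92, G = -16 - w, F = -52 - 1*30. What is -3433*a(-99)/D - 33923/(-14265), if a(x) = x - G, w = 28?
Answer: -2684761687/3651840 ≈ -735.18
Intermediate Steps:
F = -82 (F = -52 - 30 = -82)
G = -44 (G = -16 - 1*28 = -16 - 28 = -44)
D = -256 (D = 2*(-82) - 92 = -164 - 92 = -256)
a(x) = 44 + x (a(x) = x - 1*(-44) = x + 44 = 44 + x)
-3433*a(-99)/D - 33923/(-14265) = -3433/((-256/(44 - 99))) - 33923/(-14265) = -3433/((-256/(-55))) - 33923*(-1/14265) = -3433/((-256*(-1/55))) + 33923/14265 = -3433/256/55 + 33923/14265 = -3433*55/256 + 33923/14265 = -188815/256 + 33923/14265 = -2684761687/3651840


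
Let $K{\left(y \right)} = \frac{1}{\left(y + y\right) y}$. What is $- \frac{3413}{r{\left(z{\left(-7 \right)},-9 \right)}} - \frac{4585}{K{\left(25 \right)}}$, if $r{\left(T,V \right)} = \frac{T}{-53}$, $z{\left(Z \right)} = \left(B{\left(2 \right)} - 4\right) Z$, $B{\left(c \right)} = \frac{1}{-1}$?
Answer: $- \frac{200412861}{35} \approx -5.7261 \cdot 10^{6}$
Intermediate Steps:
$B{\left(c \right)} = -1$
$z{\left(Z \right)} = - 5 Z$ ($z{\left(Z \right)} = \left(-1 - 4\right) Z = - 5 Z$)
$r{\left(T,V \right)} = - \frac{T}{53}$ ($r{\left(T,V \right)} = T \left(- \frac{1}{53}\right) = - \frac{T}{53}$)
$K{\left(y \right)} = \frac{1}{2 y^{2}}$ ($K{\left(y \right)} = \frac{1}{2 y y} = \frac{\frac{1}{2} \frac{1}{y}}{y} = \frac{1}{2 y^{2}}$)
$- \frac{3413}{r{\left(z{\left(-7 \right)},-9 \right)}} - \frac{4585}{K{\left(25 \right)}} = - \frac{3413}{\left(- \frac{1}{53}\right) \left(\left(-5\right) \left(-7\right)\right)} - \frac{4585}{\frac{1}{2} \cdot \frac{1}{625}} = - \frac{3413}{\left(- \frac{1}{53}\right) 35} - \frac{4585}{\frac{1}{2} \cdot \frac{1}{625}} = - \frac{3413}{- \frac{35}{53}} - 4585 \frac{1}{\frac{1}{1250}} = \left(-3413\right) \left(- \frac{53}{35}\right) - 5731250 = \frac{180889}{35} - 5731250 = - \frac{200412861}{35}$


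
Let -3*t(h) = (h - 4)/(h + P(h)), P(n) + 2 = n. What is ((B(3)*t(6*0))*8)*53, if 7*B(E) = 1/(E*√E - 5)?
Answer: -2120/21 - 424*√3/7 ≈ -205.87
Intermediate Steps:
P(n) = -2 + n
B(E) = 1/(7*(-5 + E^(3/2))) (B(E) = 1/(7*(E*√E - 5)) = 1/(7*(E^(3/2) - 5)) = 1/(7*(-5 + E^(3/2))))
t(h) = -(-4 + h)/(3*(-2 + 2*h)) (t(h) = -(h - 4)/(3*(h + (-2 + h))) = -(-4 + h)/(3*(-2 + 2*h)))
((B(3)*t(6*0))*8)*53 = (((1/(7*(-5 + 3^(3/2))))*((4 - 6*0)/(6*(-1 + 6*0))))*8)*53 = (((1/(7*(-5 + 3*√3)))*((4 - 1*0)/(6*(-1 + 0))))*8)*53 = (((1/(7*(-5 + 3*√3)))*((⅙)*(4 + 0)/(-1)))*8)*53 = (((1/(7*(-5 + 3*√3)))*((⅙)*(-1)*4))*8)*53 = (((1/(7*(-5 + 3*√3)))*(-⅔))*8)*53 = (-2/(21*(-5 + 3*√3))*8)*53 = -16/(21*(-5 + 3*√3))*53 = -848/(21*(-5 + 3*√3))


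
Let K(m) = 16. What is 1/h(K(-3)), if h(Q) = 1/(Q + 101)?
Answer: 117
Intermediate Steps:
h(Q) = 1/(101 + Q)
1/h(K(-3)) = 1/(1/(101 + 16)) = 1/(1/117) = 117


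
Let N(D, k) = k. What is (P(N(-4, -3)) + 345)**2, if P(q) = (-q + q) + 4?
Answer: 121801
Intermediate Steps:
P(q) = 4 (P(q) = 0 + 4 = 4)
(P(N(-4, -3)) + 345)**2 = (4 + 345)**2 = 349**2 = 121801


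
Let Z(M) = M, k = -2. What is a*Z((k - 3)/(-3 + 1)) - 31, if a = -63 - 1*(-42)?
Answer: -167/2 ≈ -83.500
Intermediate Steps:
a = -21 (a = -63 + 42 = -21)
a*Z((k - 3)/(-3 + 1)) - 31 = -21*(-2 - 3)/(-3 + 1) - 31 = -(-105)/(-2) - 31 = -(-105)*(-1)/2 - 31 = -21*5/2 - 31 = -105/2 - 31 = -167/2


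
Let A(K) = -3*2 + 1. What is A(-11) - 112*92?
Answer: -10309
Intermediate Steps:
A(K) = -5 (A(K) = -6 + 1 = -5)
A(-11) - 112*92 = -5 - 112*92 = -5 - 10304 = -10309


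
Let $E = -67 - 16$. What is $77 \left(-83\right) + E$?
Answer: $-6474$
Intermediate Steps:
$E = -83$ ($E = -67 - 16 = -83$)
$77 \left(-83\right) + E = 77 \left(-83\right) - 83 = -6391 - 83 = -6474$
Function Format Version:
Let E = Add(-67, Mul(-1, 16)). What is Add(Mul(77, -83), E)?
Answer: -6474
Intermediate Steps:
E = -83 (E = Add(-67, -16) = -83)
Add(Mul(77, -83), E) = Add(Mul(77, -83), -83) = Add(-6391, -83) = -6474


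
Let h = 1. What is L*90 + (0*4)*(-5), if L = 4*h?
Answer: 360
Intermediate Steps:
L = 4 (L = 4*1 = 4)
L*90 + (0*4)*(-5) = 4*90 + (0*4)*(-5) = 360 + 0*(-5) = 360 + 0 = 360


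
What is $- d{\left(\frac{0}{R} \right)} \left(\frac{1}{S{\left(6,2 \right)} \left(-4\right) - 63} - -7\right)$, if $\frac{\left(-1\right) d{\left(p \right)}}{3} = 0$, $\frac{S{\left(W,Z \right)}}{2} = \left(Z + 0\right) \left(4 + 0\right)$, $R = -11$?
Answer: $0$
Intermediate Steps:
$S{\left(W,Z \right)} = 8 Z$ ($S{\left(W,Z \right)} = 2 \left(Z + 0\right) \left(4 + 0\right) = 2 Z 4 = 2 \cdot 4 Z = 8 Z$)
$d{\left(p \right)} = 0$ ($d{\left(p \right)} = \left(-3\right) 0 = 0$)
$- d{\left(\frac{0}{R} \right)} \left(\frac{1}{S{\left(6,2 \right)} \left(-4\right) - 63} - -7\right) = - 0 \left(\frac{1}{8 \cdot 2 \left(-4\right) - 63} - -7\right) = - 0 \left(\frac{1}{16 \left(-4\right) - 63} + 7\right) = - 0 \left(\frac{1}{-64 - 63} + 7\right) = - 0 \left(\frac{1}{-127} + 7\right) = - 0 \left(- \frac{1}{127} + 7\right) = - \frac{0 \cdot 888}{127} = \left(-1\right) 0 = 0$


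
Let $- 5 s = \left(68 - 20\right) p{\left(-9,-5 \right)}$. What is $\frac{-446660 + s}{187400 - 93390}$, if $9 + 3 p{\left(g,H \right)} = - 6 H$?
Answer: $- \frac{1116818}{235025} \approx -4.7519$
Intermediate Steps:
$p{\left(g,H \right)} = -3 - 2 H$ ($p{\left(g,H \right)} = -3 + \frac{\left(-6\right) H}{3} = -3 - 2 H$)
$s = - \frac{336}{5}$ ($s = - \frac{\left(68 - 20\right) \left(-3 - -10\right)}{5} = - \frac{48 \left(-3 + 10\right)}{5} = - \frac{48 \cdot 7}{5} = \left(- \frac{1}{5}\right) 336 = - \frac{336}{5} \approx -67.2$)
$\frac{-446660 + s}{187400 - 93390} = \frac{-446660 - \frac{336}{5}}{187400 - 93390} = - \frac{2233636}{5 \cdot 94010} = \left(- \frac{2233636}{5}\right) \frac{1}{94010} = - \frac{1116818}{235025}$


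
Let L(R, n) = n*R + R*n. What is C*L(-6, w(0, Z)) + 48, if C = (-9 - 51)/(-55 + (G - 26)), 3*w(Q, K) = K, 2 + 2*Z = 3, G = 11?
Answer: 324/7 ≈ 46.286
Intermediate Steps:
Z = ½ (Z = -1 + (½)*3 = -1 + 3/2 = ½ ≈ 0.50000)
w(Q, K) = K/3
L(R, n) = 2*R*n (L(R, n) = R*n + R*n = 2*R*n)
C = 6/7 (C = (-9 - 51)/(-55 + (11 - 26)) = -60/(-55 - 15) = -60/(-70) = -60*(-1/70) = 6/7 ≈ 0.85714)
C*L(-6, w(0, Z)) + 48 = 6*(2*(-6)*((⅓)*(½)))/7 + 48 = 6*(2*(-6)*(⅙))/7 + 48 = (6/7)*(-2) + 48 = -12/7 + 48 = 324/7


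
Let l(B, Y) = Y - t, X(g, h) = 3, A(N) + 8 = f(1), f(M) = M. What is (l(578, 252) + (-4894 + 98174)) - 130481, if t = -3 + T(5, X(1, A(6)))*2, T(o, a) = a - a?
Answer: -36946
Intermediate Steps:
A(N) = -7 (A(N) = -8 + 1 = -7)
T(o, a) = 0
t = -3 (t = -3 + 0*2 = -3 + 0 = -3)
l(B, Y) = 3 + Y (l(B, Y) = Y - 1*(-3) = Y + 3 = 3 + Y)
(l(578, 252) + (-4894 + 98174)) - 130481 = ((3 + 252) + (-4894 + 98174)) - 130481 = (255 + 93280) - 130481 = 93535 - 130481 = -36946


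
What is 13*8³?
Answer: 6656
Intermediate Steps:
13*8³ = 13*512 = 6656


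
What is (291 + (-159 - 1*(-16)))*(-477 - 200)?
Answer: -100196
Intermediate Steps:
(291 + (-159 - 1*(-16)))*(-477 - 200) = (291 + (-159 + 16))*(-677) = (291 - 143)*(-677) = 148*(-677) = -100196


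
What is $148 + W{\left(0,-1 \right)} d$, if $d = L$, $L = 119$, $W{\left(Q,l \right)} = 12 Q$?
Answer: $148$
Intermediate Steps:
$d = 119$
$148 + W{\left(0,-1 \right)} d = 148 + 12 \cdot 0 \cdot 119 = 148 + 0 \cdot 119 = 148 + 0 = 148$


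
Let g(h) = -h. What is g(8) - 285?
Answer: -293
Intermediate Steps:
g(8) - 285 = -1*8 - 285 = -8 - 285 = -293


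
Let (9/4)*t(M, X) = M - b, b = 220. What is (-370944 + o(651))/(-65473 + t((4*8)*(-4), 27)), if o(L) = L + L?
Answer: 1108926/196883 ≈ 5.6324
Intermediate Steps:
t(M, X) = -880/9 + 4*M/9 (t(M, X) = 4*(M - 1*220)/9 = 4*(M - 220)/9 = 4*(-220 + M)/9 = -880/9 + 4*M/9)
o(L) = 2*L
(-370944 + o(651))/(-65473 + t((4*8)*(-4), 27)) = (-370944 + 2*651)/(-65473 + (-880/9 + 4*((4*8)*(-4))/9)) = (-370944 + 1302)/(-65473 + (-880/9 + 4*(32*(-4))/9)) = -369642/(-65473 + (-880/9 + (4/9)*(-128))) = -369642/(-65473 + (-880/9 - 512/9)) = -369642/(-65473 - 464/3) = -369642/(-196883/3) = -369642*(-3/196883) = 1108926/196883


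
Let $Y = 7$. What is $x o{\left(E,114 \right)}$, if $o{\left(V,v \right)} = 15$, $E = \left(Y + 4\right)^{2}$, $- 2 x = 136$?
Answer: $-1020$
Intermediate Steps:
$x = -68$ ($x = \left(- \frac{1}{2}\right) 136 = -68$)
$E = 121$ ($E = \left(7 + 4\right)^{2} = 11^{2} = 121$)
$x o{\left(E,114 \right)} = \left(-68\right) 15 = -1020$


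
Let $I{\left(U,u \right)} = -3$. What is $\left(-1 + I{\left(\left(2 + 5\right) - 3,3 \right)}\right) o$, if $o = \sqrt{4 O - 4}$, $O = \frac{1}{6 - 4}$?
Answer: $- 4 i \sqrt{2} \approx - 5.6569 i$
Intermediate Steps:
$O = \frac{1}{2} \approx 0.5$
$o = i \sqrt{2}$ ($o = \sqrt{4 \cdot \frac{1}{2} - 4} = \sqrt{2 - 4} = \sqrt{-2} = i \sqrt{2} \approx 1.4142 i$)
$\left(-1 + I{\left(\left(2 + 5\right) - 3,3 \right)}\right) o = \left(-1 - 3\right) i \sqrt{2} = - 4 i \sqrt{2}$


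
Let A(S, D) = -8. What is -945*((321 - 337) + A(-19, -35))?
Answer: 22680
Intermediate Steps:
-945*((321 - 337) + A(-19, -35)) = -945*((321 - 337) - 8) = -945*(-16 - 8) = -945*(-24) = 22680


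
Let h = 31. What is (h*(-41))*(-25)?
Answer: 31775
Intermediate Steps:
(h*(-41))*(-25) = (31*(-41))*(-25) = -1271*(-25) = 31775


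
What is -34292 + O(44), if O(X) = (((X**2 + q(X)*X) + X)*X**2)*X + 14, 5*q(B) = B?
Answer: 1008066434/5 ≈ 2.0161e+8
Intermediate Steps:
q(B) = B/5
O(X) = 14 + X**3*(X + 6*X**2/5) (O(X) = (((X**2 + (X/5)*X) + X)*X**2)*X + 14 = (((X**2 + X**2/5) + X)*X**2)*X + 14 = ((6*X**2/5 + X)*X**2)*X + 14 = ((X + 6*X**2/5)*X**2)*X + 14 = (X**2*(X + 6*X**2/5))*X + 14 = X**3*(X + 6*X**2/5) + 14 = 14 + X**3*(X + 6*X**2/5))
-34292 + O(44) = -34292 + (14 + 44**4 + (6/5)*44**5) = -34292 + (14 + 3748096 + (6/5)*164916224) = -34292 + (14 + 3748096 + 989497344/5) = -34292 + 1008237894/5 = 1008066434/5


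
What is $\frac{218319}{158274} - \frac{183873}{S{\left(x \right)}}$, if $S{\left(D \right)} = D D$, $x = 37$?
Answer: $- \frac{9601145497}{72225702} \approx -132.93$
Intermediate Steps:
$S{\left(D \right)} = D^{2}$
$\frac{218319}{158274} - \frac{183873}{S{\left(x \right)}} = \frac{218319}{158274} - \frac{183873}{37^{2}} = 218319 \cdot \frac{1}{158274} - \frac{183873}{1369} = \frac{72773}{52758} - \frac{183873}{1369} = - \frac{9601145497}{72225702}$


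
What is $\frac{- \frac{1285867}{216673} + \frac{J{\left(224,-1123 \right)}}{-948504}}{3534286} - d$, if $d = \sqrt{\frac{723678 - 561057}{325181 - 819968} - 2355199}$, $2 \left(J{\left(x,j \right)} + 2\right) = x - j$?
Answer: $- \frac{348512996825}{207528434161652832} - \frac{23 i \sqrt{121106108270878}}{164929} \approx -1.6794 \cdot 10^{-6} - 1534.7 i$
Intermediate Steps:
$J{\left(x,j \right)} = -2 + \frac{x}{2} - \frac{j}{2}$ ($J{\left(x,j \right)} = -2 + \frac{x - j}{2} = -2 - \left(\frac{j}{2} - \frac{x}{2}\right) = -2 + \frac{x}{2} - \frac{j}{2}$)
$d = \frac{23 i \sqrt{121106108270878}}{164929}$ ($d = \sqrt{\frac{162621}{-494787} - 2355199} = \sqrt{162621 \left(- \frac{1}{494787}\right) - 2355199} = \sqrt{- \frac{54207}{164929} - 2355199} = \sqrt{- \frac{388440670078}{164929}} = \frac{23 i \sqrt{121106108270878}}{164929} \approx 1534.7 i$)
$\frac{- \frac{1285867}{216673} + \frac{J{\left(224,-1123 \right)}}{-948504}}{3534286} - d = \frac{- \frac{1285867}{216673} + \frac{-2 + \frac{1}{2} \cdot 224 - - \frac{1123}{2}}{-948504}}{3534286} - \frac{23 i \sqrt{121106108270878}}{164929} = \left(\left(-1285867\right) \frac{1}{216673} + \left(-2 + 112 + \frac{1123}{2}\right) \left(- \frac{1}{948504}\right)\right) \frac{1}{3534286} - \frac{23 i \sqrt{121106108270878}}{164929} = \left(- \frac{1285867}{216673} + \frac{1343}{2} \left(- \frac{1}{948504}\right)\right) \frac{1}{3534286} - \frac{23 i \sqrt{121106108270878}}{164929} = \left(- \frac{1285867}{216673} - \frac{1343}{1897008}\right) \frac{1}{3534286} - \frac{23 i \sqrt{121106108270878}}{164929} = \left(- \frac{2439590977775}{411030414384}\right) \frac{1}{3534286} - \frac{23 i \sqrt{121106108270878}}{164929} = - \frac{348512996825}{207528434161652832} - \frac{23 i \sqrt{121106108270878}}{164929}$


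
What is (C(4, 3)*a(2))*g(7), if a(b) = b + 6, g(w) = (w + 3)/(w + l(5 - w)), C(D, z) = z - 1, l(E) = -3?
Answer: 40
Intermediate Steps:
C(D, z) = -1 + z
g(w) = (3 + w)/(-3 + w) (g(w) = (w + 3)/(w - 3) = (3 + w)/(-3 + w))
a(b) = 6 + b
(C(4, 3)*a(2))*g(7) = ((-1 + 3)*(6 + 2))*((3 + 7)/(-3 + 7)) = (2*8)*(10/4) = 16*((1/4)*10) = 16*(5/2) = 40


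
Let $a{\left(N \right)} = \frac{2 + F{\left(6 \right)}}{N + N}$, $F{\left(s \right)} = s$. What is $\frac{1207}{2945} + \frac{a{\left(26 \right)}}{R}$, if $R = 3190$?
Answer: $\frac{5006018}{12212915} \approx 0.4099$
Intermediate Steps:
$a{\left(N \right)} = \frac{4}{N}$ ($a{\left(N \right)} = \frac{2 + 6}{N + N} = \frac{8}{2 N} = 8 \frac{1}{2 N} = \frac{4}{N}$)
$\frac{1207}{2945} + \frac{a{\left(26 \right)}}{R} = \frac{1207}{2945} + \frac{4 \cdot \frac{1}{26}}{3190} = 1207 \cdot \frac{1}{2945} + 4 \cdot \frac{1}{26} \cdot \frac{1}{3190} = \frac{1207}{2945} + \frac{2}{13} \cdot \frac{1}{3190} = \frac{1207}{2945} + \frac{1}{20735} = \frac{5006018}{12212915}$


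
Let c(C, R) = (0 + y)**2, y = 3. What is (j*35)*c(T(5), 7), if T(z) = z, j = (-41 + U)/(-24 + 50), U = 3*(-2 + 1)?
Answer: -6930/13 ≈ -533.08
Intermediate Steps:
U = -3 (U = 3*(-1) = -3)
j = -22/13 (j = (-41 - 3)/(-24 + 50) = -44/26 = -44*1/26 = -22/13 ≈ -1.6923)
c(C, R) = 9 (c(C, R) = (0 + 3)**2 = 3**2 = 9)
(j*35)*c(T(5), 7) = -22/13*35*9 = -770/13*9 = -6930/13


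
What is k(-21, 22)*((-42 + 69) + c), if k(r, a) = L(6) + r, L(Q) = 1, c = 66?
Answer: -1860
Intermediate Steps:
k(r, a) = 1 + r
k(-21, 22)*((-42 + 69) + c) = (1 - 21)*((-42 + 69) + 66) = -20*(27 + 66) = -20*93 = -1860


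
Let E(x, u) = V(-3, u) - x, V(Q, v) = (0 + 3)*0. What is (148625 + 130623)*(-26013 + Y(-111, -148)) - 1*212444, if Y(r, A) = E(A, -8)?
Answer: -7222961964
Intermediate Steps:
V(Q, v) = 0 (V(Q, v) = 3*0 = 0)
E(x, u) = -x (E(x, u) = 0 - x = -x)
Y(r, A) = -A
(148625 + 130623)*(-26013 + Y(-111, -148)) - 1*212444 = (148625 + 130623)*(-26013 - 1*(-148)) - 1*212444 = 279248*(-26013 + 148) - 212444 = 279248*(-25865) - 212444 = -7222749520 - 212444 = -7222961964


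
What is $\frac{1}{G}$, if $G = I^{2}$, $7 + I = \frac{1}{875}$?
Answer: $\frac{765625}{37503376} \approx 0.020415$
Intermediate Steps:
$I = - \frac{6124}{875}$ ($I = -7 + \frac{1}{875} = - \frac{6124}{875} \approx -6.9989$)
$G = \frac{37503376}{765625}$ ($G = \left(- \frac{6124}{875}\right)^{2} = \frac{37503376}{765625} \approx 48.984$)
$\frac{1}{G} = \frac{1}{\frac{37503376}{765625}} = \frac{765625}{37503376}$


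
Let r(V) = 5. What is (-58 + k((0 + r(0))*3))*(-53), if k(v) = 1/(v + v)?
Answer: 92167/30 ≈ 3072.2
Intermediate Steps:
k(v) = 1/(2*v)
(-58 + k((0 + r(0))*3))*(-53) = (-58 + 1/(2*(((0 + 5)*3))))*(-53) = (-58 + 1/(2*((5*3))))*(-53) = (-58 + (½)/15)*(-53) = (-58 + (½)*(1/15))*(-53) = (-58 + 1/30)*(-53) = -1739/30*(-53) = 92167/30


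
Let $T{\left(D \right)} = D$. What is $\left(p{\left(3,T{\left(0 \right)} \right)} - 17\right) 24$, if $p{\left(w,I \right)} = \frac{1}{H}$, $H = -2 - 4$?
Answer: $-412$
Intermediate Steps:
$H = -6$ ($H = -2 - 4 = -6$)
$p{\left(w,I \right)} = - \frac{1}{6}$ ($p{\left(w,I \right)} = \frac{1}{-6} = - \frac{1}{6}$)
$\left(p{\left(3,T{\left(0 \right)} \right)} - 17\right) 24 = \left(- \frac{1}{6} - 17\right) 24 = \left(- \frac{103}{6}\right) 24 = -412$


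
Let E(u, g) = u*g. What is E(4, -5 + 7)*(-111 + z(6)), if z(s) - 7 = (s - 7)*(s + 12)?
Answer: -976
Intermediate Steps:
E(u, g) = g*u
z(s) = 7 + (-7 + s)*(12 + s) (z(s) = 7 + (s - 7)*(s + 12) = 7 + (-7 + s)*(12 + s))
E(4, -5 + 7)*(-111 + z(6)) = ((-5 + 7)*4)*(-111 + (-77 + 6**2 + 5*6)) = (2*4)*(-111 + (-77 + 36 + 30)) = 8*(-111 - 11) = 8*(-122) = -976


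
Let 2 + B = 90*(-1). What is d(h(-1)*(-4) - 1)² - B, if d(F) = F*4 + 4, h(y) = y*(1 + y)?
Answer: 92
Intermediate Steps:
B = -92 (B = -2 + 90*(-1) = -2 - 90 = -92)
d(F) = 4 + 4*F (d(F) = 4*F + 4 = 4 + 4*F)
d(h(-1)*(-4) - 1)² - B = (4 + 4*(-(1 - 1)*(-4) - 1))² - 1*(-92) = (4 + 4*(-1*0*(-4) - 1))² + 92 = (4 + 4*(0*(-4) - 1))² + 92 = (4 + 4*(0 - 1))² + 92 = (4 + 4*(-1))² + 92 = (4 - 4)² + 92 = 0² + 92 = 0 + 92 = 92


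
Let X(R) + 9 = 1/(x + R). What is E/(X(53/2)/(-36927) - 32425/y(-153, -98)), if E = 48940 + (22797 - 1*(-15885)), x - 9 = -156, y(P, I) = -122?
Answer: 95133628498788/288563536837 ≈ 329.68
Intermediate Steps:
x = -147 (x = 9 - 156 = -147)
X(R) = -9 + 1/(-147 + R)
E = 87622 (E = 48940 + (22797 + 15885) = 48940 + 38682 = 87622)
E/(X(53/2)/(-36927) - 32425/y(-153, -98)) = 87622/(((1324 - 477/2)/(-147 + 53/2))/(-36927) - 32425/(-122)) = 87622/(((1324 - 477/2)/(-147 + 53*(½)))*(-1/36927) - 32425*(-1/122)) = 87622/(((1324 - 9*53/2)/(-147 + 53/2))*(-1/36927) + 32425/122) = 87622/(((1324 - 477/2)/(-241/2))*(-1/36927) + 32425/122) = 87622/(-2/241*2171/2*(-1/36927) + 32425/122) = 87622/(-2171/241*(-1/36927) + 32425/122) = 87622/(2171/8899407 + 32425/122) = 87622/(288563536837/1085727654) = 87622*(1085727654/288563536837) = 95133628498788/288563536837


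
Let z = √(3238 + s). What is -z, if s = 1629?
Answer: -√4867 ≈ -69.764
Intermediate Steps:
z = √4867 (z = √(3238 + 1629) = √4867 ≈ 69.764)
-z = -√4867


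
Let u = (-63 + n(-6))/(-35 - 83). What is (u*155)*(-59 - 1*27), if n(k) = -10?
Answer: -486545/59 ≈ -8246.5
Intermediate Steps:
u = 73/118 (u = (-63 - 10)/(-35 - 83) = -73/(-118) = -73*(-1/118) = 73/118 ≈ 0.61864)
(u*155)*(-59 - 1*27) = ((73/118)*155)*(-59 - 1*27) = 11315*(-59 - 27)/118 = (11315/118)*(-86) = -486545/59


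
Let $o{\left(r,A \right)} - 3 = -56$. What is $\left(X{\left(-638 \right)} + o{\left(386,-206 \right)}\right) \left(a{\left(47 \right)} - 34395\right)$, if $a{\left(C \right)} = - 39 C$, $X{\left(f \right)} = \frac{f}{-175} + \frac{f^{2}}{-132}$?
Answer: $\frac{19863039536}{175} \approx 1.135 \cdot 10^{8}$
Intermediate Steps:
$o{\left(r,A \right)} = -53$ ($o{\left(r,A \right)} = 3 - 56 = -53$)
$X{\left(f \right)} = - \frac{f^{2}}{132} - \frac{f}{175}$ ($X{\left(f \right)} = f \left(- \frac{1}{175}\right) + f^{2} \left(- \frac{1}{132}\right) = - \frac{f}{175} - \frac{f^{2}}{132} = - \frac{f^{2}}{132} - \frac{f}{175}$)
$\left(X{\left(-638 \right)} + o{\left(386,-206 \right)}\right) \left(a{\left(47 \right)} - 34395\right) = \left(\left(- \frac{1}{23100}\right) \left(-638\right) \left(132 + 175 \left(-638\right)\right) - 53\right) \left(\left(-39\right) 47 - 34395\right) = \left(\left(- \frac{1}{23100}\right) \left(-638\right) \left(132 - 111650\right) - 53\right) \left(-1833 - 34395\right) = \left(\left(- \frac{1}{23100}\right) \left(-638\right) \left(-111518\right) - 53\right) \left(-36228\right) = \left(- \frac{1617011}{525} - 53\right) \left(-36228\right) = \left(- \frac{1644836}{525}\right) \left(-36228\right) = \frac{19863039536}{175}$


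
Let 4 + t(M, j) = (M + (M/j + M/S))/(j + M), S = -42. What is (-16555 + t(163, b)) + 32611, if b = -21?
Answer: 31913495/1988 ≈ 16053.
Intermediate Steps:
t(M, j) = -4 + (41*M/42 + M/j)/(M + j) (t(M, j) = -4 + (M + (M/j + M/(-42)))/(j + M) = -4 + (M + (M/j + M*(-1/42)))/(M + j) = -4 + (M + (M/j - M/42))/(M + j) = -4 + (M + (-M/42 + M/j))/(M + j) = -4 + (41*M/42 + M/j)/(M + j))
(-16555 + t(163, b)) + 32611 = (-16555 + (163 - 4*(-21)**2 - 127/42*163*(-21))/((-21)*(163 - 21))) + 32611 = (-16555 - 1/21*(163 - 4*441 + 20701/2)/142) + 32611 = (-16555 - 1/21*1/142*(163 - 1764 + 20701/2)) + 32611 = (-16555 - 1/21*1/142*17499/2) + 32611 = (-16555 - 5833/1988) + 32611 = -32917173/1988 + 32611 = 31913495/1988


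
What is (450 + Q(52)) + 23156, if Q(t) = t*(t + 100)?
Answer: 31510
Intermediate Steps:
Q(t) = t*(100 + t)
(450 + Q(52)) + 23156 = (450 + 52*(100 + 52)) + 23156 = (450 + 52*152) + 23156 = (450 + 7904) + 23156 = 8354 + 23156 = 31510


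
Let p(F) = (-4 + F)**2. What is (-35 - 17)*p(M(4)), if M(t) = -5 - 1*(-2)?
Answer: -2548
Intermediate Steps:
M(t) = -3 (M(t) = -5 + 2 = -3)
(-35 - 17)*p(M(4)) = (-35 - 17)*(-4 - 3)**2 = -52*(-7)**2 = -52*49 = -2548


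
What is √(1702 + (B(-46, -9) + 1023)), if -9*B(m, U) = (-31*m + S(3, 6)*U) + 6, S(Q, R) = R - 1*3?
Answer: 68*√5/3 ≈ 50.684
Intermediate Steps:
S(Q, R) = -3 + R (S(Q, R) = R - 3 = -3 + R)
B(m, U) = -⅔ - U/3 + 31*m/9 (B(m, U) = -((-31*m + (-3 + 6)*U) + 6)/9 = -((-31*m + 3*U) + 6)/9 = -(6 - 31*m + 3*U)/9 = -⅔ - U/3 + 31*m/9)
√(1702 + (B(-46, -9) + 1023)) = √(1702 + ((-⅔ - ⅓*(-9) + (31/9)*(-46)) + 1023)) = √(1702 + ((-⅔ + 3 - 1426/9) + 1023)) = √(1702 + (-1405/9 + 1023)) = √(1702 + 7802/9) = √(23120/9) = 68*√5/3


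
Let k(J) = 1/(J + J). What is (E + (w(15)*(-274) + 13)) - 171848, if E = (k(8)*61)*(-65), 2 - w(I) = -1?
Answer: -2766477/16 ≈ -1.7290e+5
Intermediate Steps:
w(I) = 3 (w(I) = 2 - 1*(-1) = 2 + 1 = 3)
k(J) = 1/(2*J)
E = -3965/16 (E = (((1/2)/8)*61)*(-65) = (((1/2)*(1/8))*61)*(-65) = ((1/16)*61)*(-65) = (61/16)*(-65) = -3965/16 ≈ -247.81)
(E + (w(15)*(-274) + 13)) - 171848 = (-3965/16 + (3*(-274) + 13)) - 171848 = (-3965/16 + (-822 + 13)) - 171848 = (-3965/16 - 809) - 171848 = -16909/16 - 171848 = -2766477/16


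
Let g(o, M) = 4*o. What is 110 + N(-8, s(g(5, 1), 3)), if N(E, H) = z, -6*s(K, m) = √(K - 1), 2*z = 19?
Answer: 239/2 ≈ 119.50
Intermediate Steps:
z = 19/2 (z = (½)*19 = 19/2 ≈ 9.5000)
s(K, m) = -√(-1 + K)/6 (s(K, m) = -√(K - 1)/6 = -√(-1 + K)/6)
N(E, H) = 19/2
110 + N(-8, s(g(5, 1), 3)) = 110 + 19/2 = 239/2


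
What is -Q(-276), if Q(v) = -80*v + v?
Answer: -21804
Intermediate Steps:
Q(v) = -79*v
-Q(-276) = -(-79)*(-276) = -1*21804 = -21804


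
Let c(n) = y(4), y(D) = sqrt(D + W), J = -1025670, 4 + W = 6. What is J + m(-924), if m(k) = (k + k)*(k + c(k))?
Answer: 681882 - 1848*sqrt(6) ≈ 6.7736e+5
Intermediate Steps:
W = 2 (W = -4 + 6 = 2)
y(D) = sqrt(2 + D) (y(D) = sqrt(D + 2) = sqrt(2 + D))
c(n) = sqrt(6) (c(n) = sqrt(2 + 4) = sqrt(6))
m(k) = 2*k*(k + sqrt(6)) (m(k) = (k + k)*(k + sqrt(6)) = (2*k)*(k + sqrt(6)) = 2*k*(k + sqrt(6)))
J + m(-924) = -1025670 + 2*(-924)*(-924 + sqrt(6)) = -1025670 + (1707552 - 1848*sqrt(6)) = 681882 - 1848*sqrt(6)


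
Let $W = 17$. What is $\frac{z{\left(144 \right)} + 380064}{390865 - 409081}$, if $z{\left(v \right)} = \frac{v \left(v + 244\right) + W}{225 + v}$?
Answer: $- \frac{140299505}{6721704} \approx -20.873$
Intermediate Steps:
$z{\left(v \right)} = \frac{17 + v \left(244 + v\right)}{225 + v}$ ($z{\left(v \right)} = \frac{v \left(v + 244\right) + 17}{225 + v} = \frac{v \left(244 + v\right) + 17}{225 + v} = \frac{17 + v \left(244 + v\right)}{225 + v}$)
$\frac{z{\left(144 \right)} + 380064}{390865 - 409081} = \frac{\frac{17 + 144^{2} + 244 \cdot 144}{225 + 144} + 380064}{390865 - 409081} = \frac{\frac{17 + 20736 + 35136}{369} + 380064}{-18216} = \left(\frac{1}{369} \cdot 55889 + 380064\right) \left(- \frac{1}{18216}\right) = \left(\frac{55889}{369} + 380064\right) \left(- \frac{1}{18216}\right) = \frac{140299505}{369} \left(- \frac{1}{18216}\right) = - \frac{140299505}{6721704}$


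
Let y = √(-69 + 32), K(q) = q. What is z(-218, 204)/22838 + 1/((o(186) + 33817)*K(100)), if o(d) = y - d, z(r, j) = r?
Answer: (-10900*√37 + 366566481*I)/(1141900*(√37 - 33631*I)) ≈ -0.0095452 - 5.3781e-11*I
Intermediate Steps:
y = I*√37 (y = √(-37) = I*√37 ≈ 6.0828*I)
o(d) = -d + I*√37 (o(d) = I*√37 - d = -d + I*√37)
z(-218, 204)/22838 + 1/((o(186) + 33817)*K(100)) = -218/22838 + 1/(((-1*186 + I*√37) + 33817)*100) = -218*1/22838 + (1/100)/((-186 + I*√37) + 33817) = -109/11419 + (1/100)/(33631 + I*√37) = -109/11419 + 1/(100*(33631 + I*√37))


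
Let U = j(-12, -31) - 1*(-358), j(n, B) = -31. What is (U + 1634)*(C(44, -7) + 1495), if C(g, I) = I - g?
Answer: 2831684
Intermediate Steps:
U = 327 (U = -31 - 1*(-358) = -31 + 358 = 327)
(U + 1634)*(C(44, -7) + 1495) = (327 + 1634)*((-7 - 1*44) + 1495) = 1961*((-7 - 44) + 1495) = 1961*(-51 + 1495) = 1961*1444 = 2831684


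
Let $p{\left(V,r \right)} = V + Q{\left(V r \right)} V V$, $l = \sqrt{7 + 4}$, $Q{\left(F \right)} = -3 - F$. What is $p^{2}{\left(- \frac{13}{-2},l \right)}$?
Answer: $\frac{54020343}{64} + \frac{1056757 \sqrt{11}}{16} \approx 1.0631 \cdot 10^{6}$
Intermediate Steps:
$l = \sqrt{11} \approx 3.3166$
$p{\left(V,r \right)} = V + V^{2} \left(-3 - V r\right)$ ($p{\left(V,r \right)} = V + \left(-3 - V r\right) V V = V + V \left(-3 - V r\right) V = V + V^{2} \left(-3 - V r\right)$)
$p^{2}{\left(- \frac{13}{-2},l \right)} = \left(- - \frac{13}{-2} \left(-1 + - \frac{13}{-2} \left(3 + - \frac{13}{-2} \sqrt{11}\right)\right)\right)^{2} = \left(- \left(-13\right) \left(- \frac{1}{2}\right) \left(-1 + \left(-13\right) \left(- \frac{1}{2}\right) \left(3 + \left(-13\right) \left(- \frac{1}{2}\right) \sqrt{11}\right)\right)\right)^{2} = \left(\left(-1\right) \frac{13}{2} \left(-1 + \frac{13 \left(3 + \frac{13 \sqrt{11}}{2}\right)}{2}\right)\right)^{2} = \left(\left(-1\right) \frac{13}{2} \left(-1 + \left(\frac{39}{2} + \frac{169 \sqrt{11}}{4}\right)\right)\right)^{2} = \left(\left(-1\right) \frac{13}{2} \left(\frac{37}{2} + \frac{169 \sqrt{11}}{4}\right)\right)^{2} = \left(- \frac{481}{4} - \frac{2197 \sqrt{11}}{8}\right)^{2}$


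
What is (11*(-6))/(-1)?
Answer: 66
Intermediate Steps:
(11*(-6))/(-1) = -66*(-1) = 66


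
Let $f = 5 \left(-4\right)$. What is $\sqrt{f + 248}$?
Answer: $2 \sqrt{57} \approx 15.1$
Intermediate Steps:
$f = -20$
$\sqrt{f + 248} = \sqrt{-20 + 248} = \sqrt{228} = 2 \sqrt{57}$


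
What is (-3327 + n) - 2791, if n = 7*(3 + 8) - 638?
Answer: -6679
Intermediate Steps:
n = -561 (n = 7*11 - 638 = 77 - 638 = -561)
(-3327 + n) - 2791 = (-3327 - 561) - 2791 = -3888 - 2791 = -6679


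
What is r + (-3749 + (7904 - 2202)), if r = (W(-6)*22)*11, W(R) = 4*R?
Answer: -3855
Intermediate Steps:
r = -5808 (r = ((4*(-6))*22)*11 = -24*22*11 = -528*11 = -5808)
r + (-3749 + (7904 - 2202)) = -5808 + (-3749 + (7904 - 2202)) = -5808 + (-3749 + 5702) = -5808 + 1953 = -3855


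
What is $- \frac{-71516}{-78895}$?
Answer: $- \frac{71516}{78895} \approx -0.90647$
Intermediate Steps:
$- \frac{-71516}{-78895} = - \frac{\left(-71516\right) \left(-1\right)}{78895} = \left(-1\right) \frac{71516}{78895} = - \frac{71516}{78895}$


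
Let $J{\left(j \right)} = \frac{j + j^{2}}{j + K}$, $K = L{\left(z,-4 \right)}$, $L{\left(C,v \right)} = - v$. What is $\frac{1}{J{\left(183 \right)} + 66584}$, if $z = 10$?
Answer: $\frac{187}{12484880} \approx 1.4978 \cdot 10^{-5}$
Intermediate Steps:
$K = 4$ ($K = \left(-1\right) \left(-4\right) = 4$)
$J{\left(j \right)} = \frac{j + j^{2}}{4 + j}$ ($J{\left(j \right)} = \frac{j + j^{2}}{j + 4} = \frac{j + j^{2}}{4 + j}$)
$\frac{1}{J{\left(183 \right)} + 66584} = \frac{1}{\frac{183 \left(1 + 183\right)}{4 + 183} + 66584} = \frac{1}{183 \cdot \frac{1}{187} \cdot 184 + 66584} = \frac{1}{\frac{33672}{187} + 66584} = \frac{1}{\frac{12484880}{187}} = \frac{187}{12484880}$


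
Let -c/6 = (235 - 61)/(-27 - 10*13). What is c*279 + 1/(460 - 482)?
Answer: 6407915/3454 ≈ 1855.2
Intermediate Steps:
c = 1044/157 (c = -6*(235 - 61)/(-27 - 10*13) = -1044/(-27 - 130) = -1044/(-157) = -1044*(-1)/157 = -6*(-174/157) = 1044/157 ≈ 6.6497)
c*279 + 1/(460 - 482) = (1044/157)*279 + 1/(460 - 482) = 291276/157 + 1/(-22) = 291276/157 - 1/22 = 6407915/3454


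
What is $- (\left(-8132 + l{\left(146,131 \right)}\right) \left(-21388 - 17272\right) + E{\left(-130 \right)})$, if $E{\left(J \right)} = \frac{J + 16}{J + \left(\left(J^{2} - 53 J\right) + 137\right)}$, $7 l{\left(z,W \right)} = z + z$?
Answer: $- \frac{52100988075842}{166579} \approx -3.1277 \cdot 10^{8}$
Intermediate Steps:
$l{\left(z,W \right)} = \frac{2 z}{7}$ ($l{\left(z,W \right)} = \frac{z + z}{7} = \frac{2 z}{7}$)
$E{\left(J \right)} = \frac{16 + J}{137 + J^{2} - 52 J}$ ($E{\left(J \right)} = \frac{16 + J}{J + \left(137 + J^{2} - 53 J\right)} = \frac{16 + J}{137 + J^{2} - 52 J}$)
$- (\left(-8132 + l{\left(146,131 \right)}\right) \left(-21388 - 17272\right) + E{\left(-130 \right)}) = - (\left(-8132 + \frac{2}{7} \cdot 146\right) \left(-21388 - 17272\right) + \frac{16 - 130}{137 + \left(-130\right)^{2} - -6760}) = - (\left(-8132 + \frac{292}{7}\right) \left(-38660\right) + \frac{1}{137 + 16900 + 6760} \left(-114\right)) = - (\left(- \frac{56632}{7}\right) \left(-38660\right) + \frac{1}{23797} \left(-114\right)) = - (\frac{2189393120}{7} + \frac{1}{23797} \left(-114\right)) = - (\frac{2189393120}{7} - \frac{114}{23797}) = \left(-1\right) \frac{52100988075842}{166579} = - \frac{52100988075842}{166579}$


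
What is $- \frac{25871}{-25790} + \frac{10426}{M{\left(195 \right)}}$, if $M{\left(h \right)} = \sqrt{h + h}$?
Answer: $\frac{25871}{25790} + \frac{401 \sqrt{390}}{15} \approx 528.94$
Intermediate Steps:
$M{\left(h \right)} = \sqrt{2} \sqrt{h}$ ($M{\left(h \right)} = \sqrt{2 h} = \sqrt{2} \sqrt{h}$)
$- \frac{25871}{-25790} + \frac{10426}{M{\left(195 \right)}} = - \frac{25871}{-25790} + \frac{10426}{\sqrt{2} \sqrt{195}} = \left(-25871\right) \left(- \frac{1}{25790}\right) + \frac{10426}{\sqrt{390}} = \frac{25871}{25790} + 10426 \frac{\sqrt{390}}{390} = \frac{25871}{25790} + \frac{401 \sqrt{390}}{15}$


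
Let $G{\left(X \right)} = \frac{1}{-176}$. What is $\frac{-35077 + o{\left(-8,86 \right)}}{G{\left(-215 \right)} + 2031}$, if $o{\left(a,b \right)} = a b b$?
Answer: $- \frac{3317424}{71491} \approx -46.403$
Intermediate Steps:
$G{\left(X \right)} = - \frac{1}{176}$
$o{\left(a,b \right)} = a b^{2}$
$\frac{-35077 + o{\left(-8,86 \right)}}{G{\left(-215 \right)} + 2031} = \frac{-35077 - 8 \cdot 86^{2}}{- \frac{1}{176} + 2031} = \frac{-35077 - 59168}{\frac{357455}{176}} = \left(-35077 - 59168\right) \frac{176}{357455} = \left(-94245\right) \frac{176}{357455} = - \frac{3317424}{71491}$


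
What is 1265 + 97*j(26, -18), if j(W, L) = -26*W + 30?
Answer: -61397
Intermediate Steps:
j(W, L) = 30 - 26*W
1265 + 97*j(26, -18) = 1265 + 97*(30 - 26*26) = 1265 + 97*(30 - 676) = 1265 + 97*(-646) = 1265 - 62662 = -61397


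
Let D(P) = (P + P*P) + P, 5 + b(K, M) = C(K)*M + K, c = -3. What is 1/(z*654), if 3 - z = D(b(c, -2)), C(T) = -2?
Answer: -1/3270 ≈ -0.00030581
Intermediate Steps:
b(K, M) = -5 + K - 2*M (b(K, M) = -5 + (-2*M + K) = -5 + (K - 2*M) = -5 + K - 2*M)
D(P) = P² + 2*P (D(P) = (P + P²) + P = P² + 2*P)
z = -5 (z = 3 - (-5 - 3 - 2*(-2))*(2 + (-5 - 3 - 2*(-2))) = 3 - (-5 - 3 + 4)*(2 + (-5 - 3 + 4)) = 3 - (-4)*(2 - 4) = 3 - (-4)*(-2) = 3 - 1*8 = 3 - 8 = -5)
1/(z*654) = 1/(-5*654) = 1/(-3270) = -1/3270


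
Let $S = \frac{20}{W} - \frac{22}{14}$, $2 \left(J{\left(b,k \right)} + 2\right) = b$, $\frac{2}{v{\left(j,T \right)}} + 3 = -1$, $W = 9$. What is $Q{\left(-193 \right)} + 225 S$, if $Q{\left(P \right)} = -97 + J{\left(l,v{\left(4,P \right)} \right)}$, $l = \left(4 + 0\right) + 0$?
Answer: $\frac{346}{7} \approx 49.429$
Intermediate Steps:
$v{\left(j,T \right)} = - \frac{1}{2}$ ($v{\left(j,T \right)} = \frac{2}{-3 - 1} = \frac{2}{-4} = 2 \left(- \frac{1}{4}\right) = - \frac{1}{2}$)
$l = 4$ ($l = 4 + 0 = 4$)
$J{\left(b,k \right)} = -2 + \frac{b}{2}$
$S = \frac{41}{63}$ ($S = \frac{20}{9} - \frac{22}{14} = 20 \cdot \frac{1}{9} - \frac{11}{7} = \frac{20}{9} - \frac{11}{7} = \frac{41}{63} \approx 0.65079$)
$Q{\left(P \right)} = -97$ ($Q{\left(P \right)} = -97 + \left(-2 + \frac{1}{2} \cdot 4\right) = -97 + \left(-2 + 2\right) = -97 + 0 = -97$)
$Q{\left(-193 \right)} + 225 S = -97 + 225 \cdot \frac{41}{63} = -97 + \frac{1025}{7} = \frac{346}{7}$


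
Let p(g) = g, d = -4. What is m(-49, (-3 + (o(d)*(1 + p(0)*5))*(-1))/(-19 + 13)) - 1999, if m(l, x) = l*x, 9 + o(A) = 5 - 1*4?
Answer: -11749/6 ≈ -1958.2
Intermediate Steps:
o(A) = -8 (o(A) = -9 + (5 - 1*4) = -9 + (5 - 4) = -9 + 1 = -8)
m(-49, (-3 + (o(d)*(1 + p(0)*5))*(-1))/(-19 + 13)) - 1999 = -49*(-3 - 8*(1 + 0*5)*(-1))/(-19 + 13) - 1999 = -49*(-3 - 8*(1 + 0)*(-1))/(-6) - 1999 = -49*(-3 - 8*1*(-1))*(-1)/6 - 1999 = -49*(-3 - 8*(-1))*(-1)/6 - 1999 = -49*(-3 + 8)*(-1)/6 - 1999 = -245*(-1)/6 - 1999 = -49*(-⅚) - 1999 = 245/6 - 1999 = -11749/6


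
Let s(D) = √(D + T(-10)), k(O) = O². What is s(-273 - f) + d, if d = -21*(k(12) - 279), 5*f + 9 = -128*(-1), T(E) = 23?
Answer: 2835 + 37*I*√5/5 ≈ 2835.0 + 16.547*I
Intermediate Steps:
f = 119/5 (f = -9/5 + (-128*(-1))/5 = -9/5 + (⅕)*128 = -9/5 + 128/5 = 119/5 ≈ 23.800)
s(D) = √(23 + D) (s(D) = √(D + 23) = √(23 + D))
d = 2835 (d = -21*(12² - 279) = -21*(144 - 279) = -21*(-135) = 2835)
s(-273 - f) + d = √(23 + (-273 - 1*119/5)) + 2835 = √(23 + (-273 - 119/5)) + 2835 = √(23 - 1484/5) + 2835 = √(-1369/5) + 2835 = 37*I*√5/5 + 2835 = 2835 + 37*I*√5/5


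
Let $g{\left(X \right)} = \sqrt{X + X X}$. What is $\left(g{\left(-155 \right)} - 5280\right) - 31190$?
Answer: $-36470 + \sqrt{23870} \approx -36316.0$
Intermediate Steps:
$g{\left(X \right)} = \sqrt{X + X^{2}}$
$\left(g{\left(-155 \right)} - 5280\right) - 31190 = \left(\sqrt{- 155 \left(1 - 155\right)} - 5280\right) - 31190 = \left(\sqrt{\left(-155\right) \left(-154\right)} - 5280\right) - 31190 = \left(\sqrt{23870} - 5280\right) - 31190 = \left(-5280 + \sqrt{23870}\right) - 31190 = -36470 + \sqrt{23870}$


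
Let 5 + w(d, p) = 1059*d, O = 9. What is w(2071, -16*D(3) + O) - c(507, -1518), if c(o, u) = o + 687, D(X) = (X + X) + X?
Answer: 2191990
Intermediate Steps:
D(X) = 3*X (D(X) = 2*X + X = 3*X)
c(o, u) = 687 + o
w(d, p) = -5 + 1059*d
w(2071, -16*D(3) + O) - c(507, -1518) = (-5 + 1059*2071) - (687 + 507) = (-5 + 2193189) - 1*1194 = 2193184 - 1194 = 2191990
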